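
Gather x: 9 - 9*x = 9 - 9*x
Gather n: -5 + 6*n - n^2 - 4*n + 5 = -n^2 + 2*n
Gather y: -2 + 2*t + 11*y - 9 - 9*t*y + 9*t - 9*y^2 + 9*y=11*t - 9*y^2 + y*(20 - 9*t) - 11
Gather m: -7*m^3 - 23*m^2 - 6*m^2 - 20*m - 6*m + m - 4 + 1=-7*m^3 - 29*m^2 - 25*m - 3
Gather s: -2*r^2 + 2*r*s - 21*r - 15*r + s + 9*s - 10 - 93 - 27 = -2*r^2 - 36*r + s*(2*r + 10) - 130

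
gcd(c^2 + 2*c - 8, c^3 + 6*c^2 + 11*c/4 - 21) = c + 4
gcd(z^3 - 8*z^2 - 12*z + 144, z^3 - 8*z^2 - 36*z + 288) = z - 6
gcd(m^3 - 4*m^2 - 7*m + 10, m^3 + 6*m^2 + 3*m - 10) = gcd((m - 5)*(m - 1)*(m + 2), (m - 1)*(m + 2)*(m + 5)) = m^2 + m - 2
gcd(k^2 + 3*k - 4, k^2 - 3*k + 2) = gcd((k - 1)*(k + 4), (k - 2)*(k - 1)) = k - 1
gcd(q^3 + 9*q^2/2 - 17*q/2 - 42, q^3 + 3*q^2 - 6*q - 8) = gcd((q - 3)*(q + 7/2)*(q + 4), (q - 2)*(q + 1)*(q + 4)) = q + 4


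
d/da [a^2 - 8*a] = 2*a - 8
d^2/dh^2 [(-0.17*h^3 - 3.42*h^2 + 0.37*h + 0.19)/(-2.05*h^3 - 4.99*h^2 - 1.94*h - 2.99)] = (25.2670699999999*h^6 - 13.38609*h^5 - 126.40341*h^4 - 410.069748*h^3 - 305.948754*h^2 + 38.19327*h + 69.682198)/(8.615125*h^9 + 62.911425*h^8 + 177.594165*h^7 + 281.019304*h^6 + 351.581952*h^5 + 351.042369*h^4 + 235.952963*h^3 + 167.592789*h^2 + 52.031382*h + 26.730899)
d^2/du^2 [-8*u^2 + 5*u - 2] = -16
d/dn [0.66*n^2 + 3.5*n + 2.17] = 1.32*n + 3.5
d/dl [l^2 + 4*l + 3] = 2*l + 4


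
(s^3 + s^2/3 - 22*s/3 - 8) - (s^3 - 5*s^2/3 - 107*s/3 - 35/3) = 2*s^2 + 85*s/3 + 11/3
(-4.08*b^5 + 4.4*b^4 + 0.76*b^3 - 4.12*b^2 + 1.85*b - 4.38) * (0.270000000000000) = -1.1016*b^5 + 1.188*b^4 + 0.2052*b^3 - 1.1124*b^2 + 0.4995*b - 1.1826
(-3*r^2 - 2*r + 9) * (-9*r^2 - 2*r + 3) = 27*r^4 + 24*r^3 - 86*r^2 - 24*r + 27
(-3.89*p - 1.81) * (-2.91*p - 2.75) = 11.3199*p^2 + 15.9646*p + 4.9775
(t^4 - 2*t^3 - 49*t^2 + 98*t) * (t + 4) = t^5 + 2*t^4 - 57*t^3 - 98*t^2 + 392*t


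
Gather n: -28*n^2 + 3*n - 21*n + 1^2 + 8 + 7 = -28*n^2 - 18*n + 16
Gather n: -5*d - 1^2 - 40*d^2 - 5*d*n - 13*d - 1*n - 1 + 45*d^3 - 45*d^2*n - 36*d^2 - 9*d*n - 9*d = 45*d^3 - 76*d^2 - 27*d + n*(-45*d^2 - 14*d - 1) - 2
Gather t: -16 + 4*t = 4*t - 16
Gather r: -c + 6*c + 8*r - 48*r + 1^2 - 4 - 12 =5*c - 40*r - 15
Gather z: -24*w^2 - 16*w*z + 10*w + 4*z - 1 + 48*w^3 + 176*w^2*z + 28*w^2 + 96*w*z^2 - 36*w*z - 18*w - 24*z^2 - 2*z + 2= 48*w^3 + 4*w^2 - 8*w + z^2*(96*w - 24) + z*(176*w^2 - 52*w + 2) + 1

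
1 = 1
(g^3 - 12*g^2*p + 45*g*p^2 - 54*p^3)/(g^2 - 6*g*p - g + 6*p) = (g^2 - 6*g*p + 9*p^2)/(g - 1)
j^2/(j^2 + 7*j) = j/(j + 7)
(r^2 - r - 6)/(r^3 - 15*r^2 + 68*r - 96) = (r + 2)/(r^2 - 12*r + 32)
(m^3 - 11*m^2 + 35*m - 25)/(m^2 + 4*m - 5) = (m^2 - 10*m + 25)/(m + 5)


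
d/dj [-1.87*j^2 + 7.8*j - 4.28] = 7.8 - 3.74*j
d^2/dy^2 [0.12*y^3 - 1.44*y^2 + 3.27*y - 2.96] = 0.72*y - 2.88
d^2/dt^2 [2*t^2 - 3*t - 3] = 4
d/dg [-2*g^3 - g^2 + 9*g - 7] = -6*g^2 - 2*g + 9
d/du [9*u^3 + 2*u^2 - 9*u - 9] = 27*u^2 + 4*u - 9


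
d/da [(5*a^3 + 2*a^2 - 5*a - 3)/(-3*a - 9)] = (-10*a^3 - 47*a^2 - 12*a + 12)/(3*(a^2 + 6*a + 9))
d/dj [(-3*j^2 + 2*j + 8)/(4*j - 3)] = 2*(-6*j^2 + 9*j - 19)/(16*j^2 - 24*j + 9)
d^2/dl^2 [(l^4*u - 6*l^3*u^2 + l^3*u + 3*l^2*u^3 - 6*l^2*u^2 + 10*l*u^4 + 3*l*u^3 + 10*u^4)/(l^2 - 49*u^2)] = 2*u*(-l^6 + 147*l^4*u^2 + 284*l^3*u^3 - 52*l^3*u^2 - 14847*l^2*u^4 + 852*l^2*u^3 + 41748*l*u^5 - 7644*l*u^4 - 7203*u^6 + 13916*u^5)/(-l^6 + 147*l^4*u^2 - 7203*l^2*u^4 + 117649*u^6)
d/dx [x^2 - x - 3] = 2*x - 1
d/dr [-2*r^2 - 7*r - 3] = -4*r - 7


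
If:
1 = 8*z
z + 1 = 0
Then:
No Solution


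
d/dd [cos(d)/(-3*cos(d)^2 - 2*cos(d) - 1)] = (sin(d) - 3*sin(3*d))/(4*cos(d) + 3*cos(2*d) + 5)^2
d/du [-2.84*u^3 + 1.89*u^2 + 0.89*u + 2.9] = -8.52*u^2 + 3.78*u + 0.89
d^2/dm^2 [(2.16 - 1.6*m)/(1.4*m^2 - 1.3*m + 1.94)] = (-(1.6*m - 2.16)*(2.8*m - 1.3)*(5.6*m - 2.6) + (13.44*m - 10.208)*(1.4*m^2 - 1.3*m + 1.94))/(1.4*m^2 - 1.3*m + 1.94)^3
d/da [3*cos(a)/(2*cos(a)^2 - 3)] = 3*(cos(2*a) + 4)*sin(a)/(cos(2*a) - 2)^2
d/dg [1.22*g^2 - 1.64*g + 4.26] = 2.44*g - 1.64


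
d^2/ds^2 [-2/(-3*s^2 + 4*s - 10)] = 4*(-9*s^2 + 12*s + 4*(3*s - 2)^2 - 30)/(3*s^2 - 4*s + 10)^3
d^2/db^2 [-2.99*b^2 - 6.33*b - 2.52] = -5.98000000000000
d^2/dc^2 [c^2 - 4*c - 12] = 2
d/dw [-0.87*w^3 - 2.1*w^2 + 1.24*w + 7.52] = -2.61*w^2 - 4.2*w + 1.24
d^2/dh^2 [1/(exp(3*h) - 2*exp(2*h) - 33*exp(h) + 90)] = ((-9*exp(2*h) + 8*exp(h) + 33)*(exp(3*h) - 2*exp(2*h) - 33*exp(h) + 90) + 2*(-3*exp(2*h) + 4*exp(h) + 33)^2*exp(h))*exp(h)/(exp(3*h) - 2*exp(2*h) - 33*exp(h) + 90)^3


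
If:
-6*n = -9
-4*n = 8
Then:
No Solution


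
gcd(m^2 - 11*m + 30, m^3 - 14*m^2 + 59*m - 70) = m - 5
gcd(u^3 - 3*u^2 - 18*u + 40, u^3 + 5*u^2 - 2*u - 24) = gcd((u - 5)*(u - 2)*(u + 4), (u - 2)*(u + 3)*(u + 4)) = u^2 + 2*u - 8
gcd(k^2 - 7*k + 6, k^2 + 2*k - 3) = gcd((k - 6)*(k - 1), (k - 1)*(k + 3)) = k - 1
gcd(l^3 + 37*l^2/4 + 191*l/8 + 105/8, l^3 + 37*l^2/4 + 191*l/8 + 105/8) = l^3 + 37*l^2/4 + 191*l/8 + 105/8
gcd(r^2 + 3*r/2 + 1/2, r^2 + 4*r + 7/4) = r + 1/2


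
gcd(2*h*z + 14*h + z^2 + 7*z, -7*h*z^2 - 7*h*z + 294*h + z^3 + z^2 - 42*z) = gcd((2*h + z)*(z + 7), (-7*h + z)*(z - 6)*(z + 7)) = z + 7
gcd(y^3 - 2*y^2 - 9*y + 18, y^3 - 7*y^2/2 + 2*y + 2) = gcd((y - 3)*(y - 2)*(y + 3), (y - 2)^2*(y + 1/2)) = y - 2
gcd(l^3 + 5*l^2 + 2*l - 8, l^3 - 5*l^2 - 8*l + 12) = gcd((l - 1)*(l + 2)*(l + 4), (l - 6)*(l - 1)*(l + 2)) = l^2 + l - 2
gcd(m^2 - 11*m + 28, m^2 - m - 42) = m - 7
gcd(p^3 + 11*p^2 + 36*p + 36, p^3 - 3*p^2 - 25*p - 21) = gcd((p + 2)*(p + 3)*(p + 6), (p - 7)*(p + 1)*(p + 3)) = p + 3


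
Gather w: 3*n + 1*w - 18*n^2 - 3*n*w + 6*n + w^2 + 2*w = -18*n^2 + 9*n + w^2 + w*(3 - 3*n)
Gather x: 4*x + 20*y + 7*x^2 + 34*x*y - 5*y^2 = 7*x^2 + x*(34*y + 4) - 5*y^2 + 20*y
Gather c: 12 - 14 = -2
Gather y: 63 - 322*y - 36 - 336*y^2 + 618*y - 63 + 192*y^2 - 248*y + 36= -144*y^2 + 48*y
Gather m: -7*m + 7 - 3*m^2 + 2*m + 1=-3*m^2 - 5*m + 8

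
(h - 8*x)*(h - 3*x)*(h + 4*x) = h^3 - 7*h^2*x - 20*h*x^2 + 96*x^3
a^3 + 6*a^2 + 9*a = a*(a + 3)^2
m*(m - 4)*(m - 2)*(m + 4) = m^4 - 2*m^3 - 16*m^2 + 32*m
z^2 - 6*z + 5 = (z - 5)*(z - 1)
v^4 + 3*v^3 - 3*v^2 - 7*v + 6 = (v - 1)^2*(v + 2)*(v + 3)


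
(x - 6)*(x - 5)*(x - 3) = x^3 - 14*x^2 + 63*x - 90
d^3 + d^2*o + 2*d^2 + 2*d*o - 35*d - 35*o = (d - 5)*(d + 7)*(d + o)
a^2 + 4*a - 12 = (a - 2)*(a + 6)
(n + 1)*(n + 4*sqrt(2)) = n^2 + n + 4*sqrt(2)*n + 4*sqrt(2)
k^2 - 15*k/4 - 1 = (k - 4)*(k + 1/4)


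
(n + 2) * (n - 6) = n^2 - 4*n - 12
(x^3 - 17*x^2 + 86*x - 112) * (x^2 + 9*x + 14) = x^5 - 8*x^4 - 53*x^3 + 424*x^2 + 196*x - 1568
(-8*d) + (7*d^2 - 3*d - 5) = 7*d^2 - 11*d - 5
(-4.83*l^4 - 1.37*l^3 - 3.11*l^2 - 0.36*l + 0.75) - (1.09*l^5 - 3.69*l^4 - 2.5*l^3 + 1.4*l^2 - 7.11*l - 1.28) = -1.09*l^5 - 1.14*l^4 + 1.13*l^3 - 4.51*l^2 + 6.75*l + 2.03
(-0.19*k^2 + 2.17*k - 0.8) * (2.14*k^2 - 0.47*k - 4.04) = -0.4066*k^4 + 4.7331*k^3 - 1.9643*k^2 - 8.3908*k + 3.232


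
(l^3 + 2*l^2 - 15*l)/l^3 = 1 + 2/l - 15/l^2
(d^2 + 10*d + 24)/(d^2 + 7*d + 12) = (d + 6)/(d + 3)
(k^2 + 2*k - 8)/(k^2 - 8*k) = (k^2 + 2*k - 8)/(k*(k - 8))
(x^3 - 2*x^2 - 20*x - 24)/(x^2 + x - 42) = (x^2 + 4*x + 4)/(x + 7)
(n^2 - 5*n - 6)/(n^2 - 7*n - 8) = (n - 6)/(n - 8)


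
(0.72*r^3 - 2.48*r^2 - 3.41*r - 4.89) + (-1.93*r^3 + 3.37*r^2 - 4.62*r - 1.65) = -1.21*r^3 + 0.89*r^2 - 8.03*r - 6.54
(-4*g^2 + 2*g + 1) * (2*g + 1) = -8*g^3 + 4*g + 1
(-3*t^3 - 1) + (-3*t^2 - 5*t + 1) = -3*t^3 - 3*t^2 - 5*t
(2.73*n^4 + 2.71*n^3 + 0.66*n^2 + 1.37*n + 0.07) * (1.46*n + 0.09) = 3.9858*n^5 + 4.2023*n^4 + 1.2075*n^3 + 2.0596*n^2 + 0.2255*n + 0.0063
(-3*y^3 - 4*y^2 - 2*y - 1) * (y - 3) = -3*y^4 + 5*y^3 + 10*y^2 + 5*y + 3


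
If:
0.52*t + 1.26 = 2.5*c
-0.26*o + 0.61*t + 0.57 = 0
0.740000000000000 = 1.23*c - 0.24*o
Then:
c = 0.07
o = -2.74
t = -2.10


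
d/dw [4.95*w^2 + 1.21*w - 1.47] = 9.9*w + 1.21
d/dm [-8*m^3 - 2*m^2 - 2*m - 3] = -24*m^2 - 4*m - 2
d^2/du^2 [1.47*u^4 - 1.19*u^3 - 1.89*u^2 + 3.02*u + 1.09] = 17.64*u^2 - 7.14*u - 3.78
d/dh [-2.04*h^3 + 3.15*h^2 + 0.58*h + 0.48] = -6.12*h^2 + 6.3*h + 0.58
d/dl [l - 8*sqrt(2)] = 1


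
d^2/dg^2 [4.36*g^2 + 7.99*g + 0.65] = 8.72000000000000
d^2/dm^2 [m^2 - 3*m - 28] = 2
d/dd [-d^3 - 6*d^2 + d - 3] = -3*d^2 - 12*d + 1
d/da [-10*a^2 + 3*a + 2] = 3 - 20*a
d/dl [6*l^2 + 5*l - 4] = 12*l + 5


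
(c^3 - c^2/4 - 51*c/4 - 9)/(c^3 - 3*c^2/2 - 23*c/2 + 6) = (4*c + 3)/(2*(2*c - 1))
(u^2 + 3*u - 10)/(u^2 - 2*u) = (u + 5)/u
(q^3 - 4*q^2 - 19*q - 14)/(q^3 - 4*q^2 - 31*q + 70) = (q^2 + 3*q + 2)/(q^2 + 3*q - 10)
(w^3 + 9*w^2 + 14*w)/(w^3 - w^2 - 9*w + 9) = w*(w^2 + 9*w + 14)/(w^3 - w^2 - 9*w + 9)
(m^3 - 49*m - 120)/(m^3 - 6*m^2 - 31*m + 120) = (m + 3)/(m - 3)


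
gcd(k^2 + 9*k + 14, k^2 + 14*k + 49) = k + 7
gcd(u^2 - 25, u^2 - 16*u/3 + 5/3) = u - 5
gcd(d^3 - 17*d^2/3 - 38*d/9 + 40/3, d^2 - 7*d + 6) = d - 6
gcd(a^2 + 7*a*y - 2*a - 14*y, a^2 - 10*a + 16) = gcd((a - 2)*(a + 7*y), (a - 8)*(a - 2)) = a - 2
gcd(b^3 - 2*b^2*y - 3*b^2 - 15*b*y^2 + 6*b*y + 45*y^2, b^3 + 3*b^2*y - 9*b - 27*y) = b^2 + 3*b*y - 3*b - 9*y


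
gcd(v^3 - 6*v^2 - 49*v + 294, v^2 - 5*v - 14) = v - 7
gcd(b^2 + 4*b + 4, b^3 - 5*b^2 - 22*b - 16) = b + 2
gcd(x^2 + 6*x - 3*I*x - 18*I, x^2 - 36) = x + 6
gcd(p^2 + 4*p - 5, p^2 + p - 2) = p - 1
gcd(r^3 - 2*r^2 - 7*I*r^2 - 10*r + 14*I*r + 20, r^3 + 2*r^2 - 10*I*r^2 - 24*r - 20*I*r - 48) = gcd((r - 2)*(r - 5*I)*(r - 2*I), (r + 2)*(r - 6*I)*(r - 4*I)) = 1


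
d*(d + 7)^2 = d^3 + 14*d^2 + 49*d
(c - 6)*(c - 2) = c^2 - 8*c + 12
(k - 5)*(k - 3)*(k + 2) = k^3 - 6*k^2 - k + 30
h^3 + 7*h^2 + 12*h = h*(h + 3)*(h + 4)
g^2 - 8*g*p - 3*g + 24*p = (g - 3)*(g - 8*p)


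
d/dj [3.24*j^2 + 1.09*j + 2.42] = 6.48*j + 1.09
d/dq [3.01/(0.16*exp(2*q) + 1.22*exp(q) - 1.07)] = (-0.9632*exp(q) - 3.6722)*exp(q)/(0.16*exp(2*q) + 1.22*exp(q) - 1.07)^2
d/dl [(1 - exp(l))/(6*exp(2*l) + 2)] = (3*exp(2*l) - 6*exp(l) - 1)*exp(l)/(2*(9*exp(4*l) + 6*exp(2*l) + 1))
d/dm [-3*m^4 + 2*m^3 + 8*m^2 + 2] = 2*m*(-6*m^2 + 3*m + 8)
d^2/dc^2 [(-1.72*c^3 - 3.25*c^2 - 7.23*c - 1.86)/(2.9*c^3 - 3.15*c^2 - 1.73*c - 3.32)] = (-86.0894*c^6 - 416.60124*c^5 - 87.9883199999997*c^4 - 321.139876*c^3 - 745.413612*c^2 + 171.651972*c + 39.177028)/(24.389*c^9 - 79.4745*c^8 + 42.67785*c^7 - 20.198175*c^6 + 156.509655*c^5 - 27.172365*c^4 - 17.836877*c^3 - 133.970964*c^2 - 57.206256*c - 36.594368)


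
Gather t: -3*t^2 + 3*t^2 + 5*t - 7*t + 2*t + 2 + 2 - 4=0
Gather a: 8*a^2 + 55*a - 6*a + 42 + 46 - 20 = 8*a^2 + 49*a + 68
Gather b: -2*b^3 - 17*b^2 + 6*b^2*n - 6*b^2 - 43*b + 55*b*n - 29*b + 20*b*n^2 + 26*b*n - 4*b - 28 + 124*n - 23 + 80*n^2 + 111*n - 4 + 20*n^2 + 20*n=-2*b^3 + b^2*(6*n - 23) + b*(20*n^2 + 81*n - 76) + 100*n^2 + 255*n - 55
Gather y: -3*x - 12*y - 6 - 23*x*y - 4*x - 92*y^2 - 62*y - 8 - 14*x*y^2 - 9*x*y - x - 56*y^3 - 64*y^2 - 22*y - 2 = -8*x - 56*y^3 + y^2*(-14*x - 156) + y*(-32*x - 96) - 16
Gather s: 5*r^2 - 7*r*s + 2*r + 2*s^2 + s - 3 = 5*r^2 + 2*r + 2*s^2 + s*(1 - 7*r) - 3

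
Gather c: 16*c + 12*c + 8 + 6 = 28*c + 14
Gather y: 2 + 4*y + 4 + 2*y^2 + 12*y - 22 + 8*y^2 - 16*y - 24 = 10*y^2 - 40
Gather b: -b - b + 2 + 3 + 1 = 6 - 2*b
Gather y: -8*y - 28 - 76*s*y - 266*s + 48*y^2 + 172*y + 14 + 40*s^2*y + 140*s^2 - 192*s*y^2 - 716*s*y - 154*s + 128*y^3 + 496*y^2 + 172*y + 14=140*s^2 - 420*s + 128*y^3 + y^2*(544 - 192*s) + y*(40*s^2 - 792*s + 336)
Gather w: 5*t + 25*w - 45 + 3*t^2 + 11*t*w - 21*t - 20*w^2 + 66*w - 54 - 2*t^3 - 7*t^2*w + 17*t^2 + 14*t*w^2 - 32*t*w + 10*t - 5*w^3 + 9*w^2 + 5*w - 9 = -2*t^3 + 20*t^2 - 6*t - 5*w^3 + w^2*(14*t - 11) + w*(-7*t^2 - 21*t + 96) - 108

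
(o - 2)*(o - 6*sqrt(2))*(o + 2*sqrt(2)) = o^3 - 4*sqrt(2)*o^2 - 2*o^2 - 24*o + 8*sqrt(2)*o + 48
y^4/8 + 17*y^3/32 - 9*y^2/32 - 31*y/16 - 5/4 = (y/4 + 1)*(y/2 + 1/2)*(y - 2)*(y + 5/4)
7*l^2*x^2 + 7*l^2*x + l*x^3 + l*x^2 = x*(7*l + x)*(l*x + l)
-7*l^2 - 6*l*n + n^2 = (-7*l + n)*(l + n)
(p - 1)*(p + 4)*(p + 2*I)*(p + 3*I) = p^4 + 3*p^3 + 5*I*p^3 - 10*p^2 + 15*I*p^2 - 18*p - 20*I*p + 24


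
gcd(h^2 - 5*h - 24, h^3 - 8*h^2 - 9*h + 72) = h^2 - 5*h - 24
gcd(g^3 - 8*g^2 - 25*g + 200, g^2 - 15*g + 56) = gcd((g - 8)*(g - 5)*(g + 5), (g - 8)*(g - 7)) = g - 8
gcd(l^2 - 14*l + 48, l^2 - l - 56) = l - 8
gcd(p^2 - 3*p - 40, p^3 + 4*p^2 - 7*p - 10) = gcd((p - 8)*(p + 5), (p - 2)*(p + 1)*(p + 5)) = p + 5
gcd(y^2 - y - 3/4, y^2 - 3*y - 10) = 1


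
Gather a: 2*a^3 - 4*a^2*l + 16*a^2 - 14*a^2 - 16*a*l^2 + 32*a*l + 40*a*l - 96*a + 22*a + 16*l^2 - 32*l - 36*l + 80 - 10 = 2*a^3 + a^2*(2 - 4*l) + a*(-16*l^2 + 72*l - 74) + 16*l^2 - 68*l + 70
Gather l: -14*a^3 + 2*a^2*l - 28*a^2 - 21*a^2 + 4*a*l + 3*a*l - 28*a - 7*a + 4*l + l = -14*a^3 - 49*a^2 - 35*a + l*(2*a^2 + 7*a + 5)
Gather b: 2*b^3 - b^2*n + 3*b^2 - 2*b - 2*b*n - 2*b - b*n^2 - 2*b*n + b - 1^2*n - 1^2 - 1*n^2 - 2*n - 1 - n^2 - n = 2*b^3 + b^2*(3 - n) + b*(-n^2 - 4*n - 3) - 2*n^2 - 4*n - 2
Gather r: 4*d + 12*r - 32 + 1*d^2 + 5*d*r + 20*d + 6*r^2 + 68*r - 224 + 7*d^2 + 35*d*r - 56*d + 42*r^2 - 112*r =8*d^2 - 32*d + 48*r^2 + r*(40*d - 32) - 256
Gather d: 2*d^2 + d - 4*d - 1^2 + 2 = 2*d^2 - 3*d + 1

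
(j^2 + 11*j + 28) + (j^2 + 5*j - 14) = 2*j^2 + 16*j + 14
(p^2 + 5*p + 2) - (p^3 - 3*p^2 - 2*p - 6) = -p^3 + 4*p^2 + 7*p + 8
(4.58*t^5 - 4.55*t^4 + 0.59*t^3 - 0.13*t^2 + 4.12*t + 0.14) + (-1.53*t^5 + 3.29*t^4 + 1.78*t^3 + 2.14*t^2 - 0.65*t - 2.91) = 3.05*t^5 - 1.26*t^4 + 2.37*t^3 + 2.01*t^2 + 3.47*t - 2.77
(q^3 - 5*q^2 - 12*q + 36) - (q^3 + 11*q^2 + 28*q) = -16*q^2 - 40*q + 36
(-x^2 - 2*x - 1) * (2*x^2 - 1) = -2*x^4 - 4*x^3 - x^2 + 2*x + 1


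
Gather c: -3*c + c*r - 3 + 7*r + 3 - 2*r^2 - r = c*(r - 3) - 2*r^2 + 6*r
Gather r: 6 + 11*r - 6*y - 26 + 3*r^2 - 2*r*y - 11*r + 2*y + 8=3*r^2 - 2*r*y - 4*y - 12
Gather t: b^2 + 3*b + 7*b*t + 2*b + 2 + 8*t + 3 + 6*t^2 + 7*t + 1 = b^2 + 5*b + 6*t^2 + t*(7*b + 15) + 6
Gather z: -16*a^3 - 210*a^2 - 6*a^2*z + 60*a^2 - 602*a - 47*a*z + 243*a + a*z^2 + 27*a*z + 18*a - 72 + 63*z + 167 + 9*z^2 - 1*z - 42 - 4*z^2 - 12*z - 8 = -16*a^3 - 150*a^2 - 341*a + z^2*(a + 5) + z*(-6*a^2 - 20*a + 50) + 45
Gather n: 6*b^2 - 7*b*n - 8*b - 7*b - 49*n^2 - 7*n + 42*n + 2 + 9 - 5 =6*b^2 - 15*b - 49*n^2 + n*(35 - 7*b) + 6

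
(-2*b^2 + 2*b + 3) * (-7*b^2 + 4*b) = 14*b^4 - 22*b^3 - 13*b^2 + 12*b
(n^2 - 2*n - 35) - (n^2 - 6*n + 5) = 4*n - 40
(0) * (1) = 0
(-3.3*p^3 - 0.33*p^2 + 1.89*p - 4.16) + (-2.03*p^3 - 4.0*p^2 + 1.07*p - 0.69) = -5.33*p^3 - 4.33*p^2 + 2.96*p - 4.85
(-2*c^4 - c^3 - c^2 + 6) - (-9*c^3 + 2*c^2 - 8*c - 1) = -2*c^4 + 8*c^3 - 3*c^2 + 8*c + 7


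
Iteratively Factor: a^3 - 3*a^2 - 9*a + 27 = (a + 3)*(a^2 - 6*a + 9) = (a - 3)*(a + 3)*(a - 3)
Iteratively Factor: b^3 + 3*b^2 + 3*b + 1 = (b + 1)*(b^2 + 2*b + 1) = (b + 1)^2*(b + 1)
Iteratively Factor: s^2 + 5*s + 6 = (s + 3)*(s + 2)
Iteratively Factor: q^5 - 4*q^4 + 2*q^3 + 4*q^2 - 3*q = (q - 1)*(q^4 - 3*q^3 - q^2 + 3*q) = q*(q - 1)*(q^3 - 3*q^2 - q + 3) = q*(q - 1)*(q + 1)*(q^2 - 4*q + 3) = q*(q - 3)*(q - 1)*(q + 1)*(q - 1)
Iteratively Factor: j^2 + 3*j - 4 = (j - 1)*(j + 4)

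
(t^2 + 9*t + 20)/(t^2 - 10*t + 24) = (t^2 + 9*t + 20)/(t^2 - 10*t + 24)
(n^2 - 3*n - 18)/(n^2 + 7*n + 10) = (n^2 - 3*n - 18)/(n^2 + 7*n + 10)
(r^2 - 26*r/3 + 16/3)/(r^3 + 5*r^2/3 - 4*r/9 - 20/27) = 9*(r - 8)/(9*r^2 + 21*r + 10)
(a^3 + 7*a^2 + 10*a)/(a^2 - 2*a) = (a^2 + 7*a + 10)/(a - 2)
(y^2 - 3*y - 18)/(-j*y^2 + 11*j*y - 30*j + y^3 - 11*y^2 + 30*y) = (y + 3)/(-j*y + 5*j + y^2 - 5*y)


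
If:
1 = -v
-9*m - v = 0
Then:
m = 1/9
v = -1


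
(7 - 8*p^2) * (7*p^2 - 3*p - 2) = -56*p^4 + 24*p^3 + 65*p^2 - 21*p - 14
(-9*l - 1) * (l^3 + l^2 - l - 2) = -9*l^4 - 10*l^3 + 8*l^2 + 19*l + 2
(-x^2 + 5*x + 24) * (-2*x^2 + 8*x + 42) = 2*x^4 - 18*x^3 - 50*x^2 + 402*x + 1008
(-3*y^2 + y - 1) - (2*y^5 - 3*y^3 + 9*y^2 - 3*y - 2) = -2*y^5 + 3*y^3 - 12*y^2 + 4*y + 1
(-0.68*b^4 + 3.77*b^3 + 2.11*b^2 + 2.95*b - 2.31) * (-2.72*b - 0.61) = 1.8496*b^5 - 9.8396*b^4 - 8.0389*b^3 - 9.3111*b^2 + 4.4837*b + 1.4091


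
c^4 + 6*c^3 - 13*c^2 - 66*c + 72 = (c - 3)*(c - 1)*(c + 4)*(c + 6)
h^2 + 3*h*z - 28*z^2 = (h - 4*z)*(h + 7*z)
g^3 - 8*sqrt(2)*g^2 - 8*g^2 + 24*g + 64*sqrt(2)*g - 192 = (g - 8)*(g - 6*sqrt(2))*(g - 2*sqrt(2))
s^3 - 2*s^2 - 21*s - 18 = (s - 6)*(s + 1)*(s + 3)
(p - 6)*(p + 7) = p^2 + p - 42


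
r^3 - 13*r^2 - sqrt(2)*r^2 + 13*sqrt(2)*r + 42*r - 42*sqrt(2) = (r - 7)*(r - 6)*(r - sqrt(2))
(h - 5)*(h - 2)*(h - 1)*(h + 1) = h^4 - 7*h^3 + 9*h^2 + 7*h - 10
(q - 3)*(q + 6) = q^2 + 3*q - 18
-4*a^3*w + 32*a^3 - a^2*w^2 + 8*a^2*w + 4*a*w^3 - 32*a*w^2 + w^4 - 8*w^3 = (-a + w)*(a + w)*(4*a + w)*(w - 8)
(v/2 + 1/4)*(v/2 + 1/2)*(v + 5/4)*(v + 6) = v^4/4 + 35*v^3/16 + 151*v^2/32 + 119*v/32 + 15/16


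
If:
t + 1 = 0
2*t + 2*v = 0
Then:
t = -1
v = 1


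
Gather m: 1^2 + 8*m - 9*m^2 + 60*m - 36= -9*m^2 + 68*m - 35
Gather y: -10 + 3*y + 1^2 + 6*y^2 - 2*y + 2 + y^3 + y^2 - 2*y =y^3 + 7*y^2 - y - 7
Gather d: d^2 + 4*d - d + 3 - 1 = d^2 + 3*d + 2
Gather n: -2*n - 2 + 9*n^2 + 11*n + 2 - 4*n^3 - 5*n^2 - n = -4*n^3 + 4*n^2 + 8*n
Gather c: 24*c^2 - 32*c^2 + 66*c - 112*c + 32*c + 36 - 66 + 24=-8*c^2 - 14*c - 6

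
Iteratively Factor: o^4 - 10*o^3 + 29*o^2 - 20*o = (o - 1)*(o^3 - 9*o^2 + 20*o) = (o - 5)*(o - 1)*(o^2 - 4*o) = (o - 5)*(o - 4)*(o - 1)*(o)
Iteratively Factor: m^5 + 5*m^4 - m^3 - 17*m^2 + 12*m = (m - 1)*(m^4 + 6*m^3 + 5*m^2 - 12*m) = (m - 1)^2*(m^3 + 7*m^2 + 12*m) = (m - 1)^2*(m + 3)*(m^2 + 4*m) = (m - 1)^2*(m + 3)*(m + 4)*(m)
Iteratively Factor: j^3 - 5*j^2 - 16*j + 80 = (j - 4)*(j^2 - j - 20) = (j - 5)*(j - 4)*(j + 4)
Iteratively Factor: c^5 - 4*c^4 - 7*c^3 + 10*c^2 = (c)*(c^4 - 4*c^3 - 7*c^2 + 10*c) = c*(c - 5)*(c^3 + c^2 - 2*c) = c^2*(c - 5)*(c^2 + c - 2) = c^2*(c - 5)*(c + 2)*(c - 1)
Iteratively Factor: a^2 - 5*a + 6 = (a - 3)*(a - 2)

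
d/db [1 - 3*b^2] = -6*b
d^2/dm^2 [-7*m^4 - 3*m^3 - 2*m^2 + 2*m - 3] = -84*m^2 - 18*m - 4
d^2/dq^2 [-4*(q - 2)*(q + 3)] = -8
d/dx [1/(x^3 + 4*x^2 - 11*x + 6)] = (-3*x^2 - 8*x + 11)/(x^3 + 4*x^2 - 11*x + 6)^2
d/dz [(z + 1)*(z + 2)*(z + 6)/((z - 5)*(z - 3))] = (z^4 - 16*z^3 - 47*z^2 + 246*z + 396)/(z^4 - 16*z^3 + 94*z^2 - 240*z + 225)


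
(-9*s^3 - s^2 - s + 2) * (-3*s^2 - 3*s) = 27*s^5 + 30*s^4 + 6*s^3 - 3*s^2 - 6*s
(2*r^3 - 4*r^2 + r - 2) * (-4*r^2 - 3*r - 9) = -8*r^5 + 10*r^4 - 10*r^3 + 41*r^2 - 3*r + 18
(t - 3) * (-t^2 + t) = -t^3 + 4*t^2 - 3*t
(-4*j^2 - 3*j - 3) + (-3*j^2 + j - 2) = -7*j^2 - 2*j - 5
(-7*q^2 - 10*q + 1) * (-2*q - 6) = 14*q^3 + 62*q^2 + 58*q - 6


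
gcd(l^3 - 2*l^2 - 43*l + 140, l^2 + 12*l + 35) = l + 7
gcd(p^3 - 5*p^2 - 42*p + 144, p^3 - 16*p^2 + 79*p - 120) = p^2 - 11*p + 24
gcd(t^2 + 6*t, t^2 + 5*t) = t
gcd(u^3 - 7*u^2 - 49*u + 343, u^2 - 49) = u^2 - 49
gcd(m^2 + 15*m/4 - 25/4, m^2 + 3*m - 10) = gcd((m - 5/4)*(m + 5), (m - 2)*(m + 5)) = m + 5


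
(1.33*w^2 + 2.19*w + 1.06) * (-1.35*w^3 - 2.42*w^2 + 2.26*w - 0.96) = -1.7955*w^5 - 6.1751*w^4 - 3.725*w^3 + 1.1074*w^2 + 0.2932*w - 1.0176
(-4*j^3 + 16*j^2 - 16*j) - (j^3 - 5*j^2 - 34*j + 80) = -5*j^3 + 21*j^2 + 18*j - 80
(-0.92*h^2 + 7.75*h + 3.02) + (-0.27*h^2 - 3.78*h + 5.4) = -1.19*h^2 + 3.97*h + 8.42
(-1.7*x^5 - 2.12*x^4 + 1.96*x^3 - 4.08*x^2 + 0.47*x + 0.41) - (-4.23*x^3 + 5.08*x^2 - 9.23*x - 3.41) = -1.7*x^5 - 2.12*x^4 + 6.19*x^3 - 9.16*x^2 + 9.7*x + 3.82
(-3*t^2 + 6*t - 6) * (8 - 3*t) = 9*t^3 - 42*t^2 + 66*t - 48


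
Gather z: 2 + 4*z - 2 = 4*z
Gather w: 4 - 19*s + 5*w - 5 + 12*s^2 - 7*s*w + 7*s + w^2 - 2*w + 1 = 12*s^2 - 12*s + w^2 + w*(3 - 7*s)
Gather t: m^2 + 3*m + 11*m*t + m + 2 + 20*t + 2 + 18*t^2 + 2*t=m^2 + 4*m + 18*t^2 + t*(11*m + 22) + 4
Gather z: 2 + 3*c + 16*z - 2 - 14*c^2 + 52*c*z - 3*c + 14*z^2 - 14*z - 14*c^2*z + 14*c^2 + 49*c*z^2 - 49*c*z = z^2*(49*c + 14) + z*(-14*c^2 + 3*c + 2)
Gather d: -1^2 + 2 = 1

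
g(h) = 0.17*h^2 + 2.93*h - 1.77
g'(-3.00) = 1.91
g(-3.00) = -9.03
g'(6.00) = 4.97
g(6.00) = 21.93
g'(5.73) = 4.88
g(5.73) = 20.60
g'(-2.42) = 2.11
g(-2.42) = -7.87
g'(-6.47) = 0.73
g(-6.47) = -13.61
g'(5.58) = 4.83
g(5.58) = 19.87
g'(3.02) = 3.96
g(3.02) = 8.63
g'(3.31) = 4.06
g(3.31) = 9.79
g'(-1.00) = 2.59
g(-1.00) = -4.53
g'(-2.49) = 2.08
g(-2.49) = -8.01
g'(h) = 0.34*h + 2.93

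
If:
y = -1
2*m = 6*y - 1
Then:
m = -7/2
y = -1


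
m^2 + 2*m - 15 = (m - 3)*(m + 5)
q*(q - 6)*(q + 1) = q^3 - 5*q^2 - 6*q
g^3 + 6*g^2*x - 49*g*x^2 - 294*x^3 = (g - 7*x)*(g + 6*x)*(g + 7*x)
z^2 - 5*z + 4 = (z - 4)*(z - 1)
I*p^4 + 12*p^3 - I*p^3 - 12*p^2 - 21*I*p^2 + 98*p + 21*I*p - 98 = (p - 7*I)^2*(p + 2*I)*(I*p - I)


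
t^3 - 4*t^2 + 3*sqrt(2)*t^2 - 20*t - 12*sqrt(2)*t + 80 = (t - 4)*(t - 2*sqrt(2))*(t + 5*sqrt(2))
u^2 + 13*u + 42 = (u + 6)*(u + 7)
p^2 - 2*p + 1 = (p - 1)^2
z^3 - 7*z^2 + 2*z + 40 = (z - 5)*(z - 4)*(z + 2)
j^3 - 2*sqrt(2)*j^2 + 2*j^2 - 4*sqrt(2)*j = j*(j + 2)*(j - 2*sqrt(2))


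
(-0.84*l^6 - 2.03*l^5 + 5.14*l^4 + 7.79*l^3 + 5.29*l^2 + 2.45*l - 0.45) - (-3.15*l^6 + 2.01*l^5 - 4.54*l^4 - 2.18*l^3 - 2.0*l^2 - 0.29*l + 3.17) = 2.31*l^6 - 4.04*l^5 + 9.68*l^4 + 9.97*l^3 + 7.29*l^2 + 2.74*l - 3.62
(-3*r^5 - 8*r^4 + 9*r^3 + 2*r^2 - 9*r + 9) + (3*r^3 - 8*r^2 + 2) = -3*r^5 - 8*r^4 + 12*r^3 - 6*r^2 - 9*r + 11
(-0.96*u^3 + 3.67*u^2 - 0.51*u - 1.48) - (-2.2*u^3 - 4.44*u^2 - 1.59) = 1.24*u^3 + 8.11*u^2 - 0.51*u + 0.11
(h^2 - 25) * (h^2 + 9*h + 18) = h^4 + 9*h^3 - 7*h^2 - 225*h - 450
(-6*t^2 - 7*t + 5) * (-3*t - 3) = 18*t^3 + 39*t^2 + 6*t - 15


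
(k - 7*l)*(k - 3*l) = k^2 - 10*k*l + 21*l^2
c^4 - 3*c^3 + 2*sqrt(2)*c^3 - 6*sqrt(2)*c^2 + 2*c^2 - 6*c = c*(c - 3)*(c + sqrt(2))^2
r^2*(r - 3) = r^3 - 3*r^2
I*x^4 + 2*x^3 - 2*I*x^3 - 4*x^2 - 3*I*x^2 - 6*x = x*(x - 3)*(x - 2*I)*(I*x + I)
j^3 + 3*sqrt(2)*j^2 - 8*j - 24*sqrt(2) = (j - 2*sqrt(2))*(j + 2*sqrt(2))*(j + 3*sqrt(2))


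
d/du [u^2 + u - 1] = 2*u + 1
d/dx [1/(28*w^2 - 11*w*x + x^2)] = (11*w - 2*x)/(28*w^2 - 11*w*x + x^2)^2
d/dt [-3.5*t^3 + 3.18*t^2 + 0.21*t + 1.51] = -10.5*t^2 + 6.36*t + 0.21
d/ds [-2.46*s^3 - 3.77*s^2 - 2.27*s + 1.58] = -7.38*s^2 - 7.54*s - 2.27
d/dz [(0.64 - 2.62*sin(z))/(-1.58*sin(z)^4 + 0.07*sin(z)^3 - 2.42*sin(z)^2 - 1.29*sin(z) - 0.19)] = (-12.4188*sin(z)^4 + 4.4116*sin(z)^3 - 6.4748*sin(z)^2 + 3.0976*sin(z) + 1.3234)*cos(z)/(2.4964*sin(z)^8 - 0.2212*sin(z)^7 + 7.6521*sin(z)^6 + 3.7376*sin(z)^5 + 6.2762*sin(z)^4 + 6.217*sin(z)^3 + 2.5837*sin(z)^2 + 0.4902*sin(z) + 0.0361)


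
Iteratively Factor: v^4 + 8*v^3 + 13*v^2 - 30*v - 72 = (v + 3)*(v^3 + 5*v^2 - 2*v - 24) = (v + 3)^2*(v^2 + 2*v - 8) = (v - 2)*(v + 3)^2*(v + 4)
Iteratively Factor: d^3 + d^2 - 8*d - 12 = (d - 3)*(d^2 + 4*d + 4) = (d - 3)*(d + 2)*(d + 2)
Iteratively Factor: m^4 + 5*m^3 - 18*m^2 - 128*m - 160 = (m + 4)*(m^3 + m^2 - 22*m - 40) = (m - 5)*(m + 4)*(m^2 + 6*m + 8) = (m - 5)*(m + 2)*(m + 4)*(m + 4)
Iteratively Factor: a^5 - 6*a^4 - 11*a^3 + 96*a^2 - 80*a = (a + 4)*(a^4 - 10*a^3 + 29*a^2 - 20*a) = (a - 4)*(a + 4)*(a^3 - 6*a^2 + 5*a) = (a - 4)*(a - 1)*(a + 4)*(a^2 - 5*a) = a*(a - 4)*(a - 1)*(a + 4)*(a - 5)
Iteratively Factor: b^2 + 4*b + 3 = (b + 3)*(b + 1)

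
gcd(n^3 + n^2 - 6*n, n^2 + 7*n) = n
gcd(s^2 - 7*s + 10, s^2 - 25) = s - 5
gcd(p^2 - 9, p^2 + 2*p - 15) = p - 3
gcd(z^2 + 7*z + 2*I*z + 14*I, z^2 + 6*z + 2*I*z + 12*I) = z + 2*I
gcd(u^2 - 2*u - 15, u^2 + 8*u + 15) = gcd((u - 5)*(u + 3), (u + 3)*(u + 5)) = u + 3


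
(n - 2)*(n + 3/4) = n^2 - 5*n/4 - 3/2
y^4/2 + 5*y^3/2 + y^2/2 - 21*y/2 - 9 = (y/2 + 1/2)*(y - 2)*(y + 3)^2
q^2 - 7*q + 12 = (q - 4)*(q - 3)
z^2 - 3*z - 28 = (z - 7)*(z + 4)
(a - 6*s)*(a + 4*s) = a^2 - 2*a*s - 24*s^2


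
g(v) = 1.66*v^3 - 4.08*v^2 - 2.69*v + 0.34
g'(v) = 4.98*v^2 - 8.16*v - 2.69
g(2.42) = -6.54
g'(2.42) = 6.73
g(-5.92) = -471.13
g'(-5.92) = 220.15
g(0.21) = -0.39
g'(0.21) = -4.18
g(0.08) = 0.10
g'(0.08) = -3.31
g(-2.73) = -56.50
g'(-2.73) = 56.70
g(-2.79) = -59.97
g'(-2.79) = 58.84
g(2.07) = -7.99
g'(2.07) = 1.76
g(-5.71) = -426.37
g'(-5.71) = 206.27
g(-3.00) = -73.13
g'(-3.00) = 66.61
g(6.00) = 195.88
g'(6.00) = 127.63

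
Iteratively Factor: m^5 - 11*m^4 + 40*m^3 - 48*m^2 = (m)*(m^4 - 11*m^3 + 40*m^2 - 48*m) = m*(m - 4)*(m^3 - 7*m^2 + 12*m) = m^2*(m - 4)*(m^2 - 7*m + 12) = m^2*(m - 4)*(m - 3)*(m - 4)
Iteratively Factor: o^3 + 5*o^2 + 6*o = (o + 2)*(o^2 + 3*o) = (o + 2)*(o + 3)*(o)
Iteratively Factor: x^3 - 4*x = (x + 2)*(x^2 - 2*x) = x*(x + 2)*(x - 2)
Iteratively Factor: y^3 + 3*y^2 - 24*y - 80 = (y + 4)*(y^2 - y - 20) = (y + 4)^2*(y - 5)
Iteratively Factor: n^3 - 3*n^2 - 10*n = (n + 2)*(n^2 - 5*n) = n*(n + 2)*(n - 5)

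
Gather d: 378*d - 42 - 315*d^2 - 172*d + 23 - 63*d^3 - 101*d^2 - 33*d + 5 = -63*d^3 - 416*d^2 + 173*d - 14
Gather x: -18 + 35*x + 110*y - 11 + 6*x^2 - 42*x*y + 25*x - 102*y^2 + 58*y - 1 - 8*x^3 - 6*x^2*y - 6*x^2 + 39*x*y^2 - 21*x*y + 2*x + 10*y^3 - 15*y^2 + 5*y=-8*x^3 - 6*x^2*y + x*(39*y^2 - 63*y + 62) + 10*y^3 - 117*y^2 + 173*y - 30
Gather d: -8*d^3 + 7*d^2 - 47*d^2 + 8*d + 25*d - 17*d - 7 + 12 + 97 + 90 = -8*d^3 - 40*d^2 + 16*d + 192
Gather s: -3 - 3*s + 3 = -3*s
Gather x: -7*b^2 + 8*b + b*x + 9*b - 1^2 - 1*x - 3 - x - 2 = -7*b^2 + 17*b + x*(b - 2) - 6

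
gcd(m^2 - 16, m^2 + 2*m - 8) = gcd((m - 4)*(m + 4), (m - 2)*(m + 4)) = m + 4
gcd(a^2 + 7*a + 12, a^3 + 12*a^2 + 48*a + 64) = a + 4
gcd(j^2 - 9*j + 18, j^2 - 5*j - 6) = j - 6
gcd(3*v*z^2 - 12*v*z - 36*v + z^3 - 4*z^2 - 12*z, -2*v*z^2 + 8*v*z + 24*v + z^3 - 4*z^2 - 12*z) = z^2 - 4*z - 12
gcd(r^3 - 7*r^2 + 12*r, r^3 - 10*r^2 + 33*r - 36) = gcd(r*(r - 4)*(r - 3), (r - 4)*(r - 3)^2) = r^2 - 7*r + 12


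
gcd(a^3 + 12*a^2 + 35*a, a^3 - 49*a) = a^2 + 7*a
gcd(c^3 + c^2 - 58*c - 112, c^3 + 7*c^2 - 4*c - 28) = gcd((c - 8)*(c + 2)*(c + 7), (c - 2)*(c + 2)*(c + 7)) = c^2 + 9*c + 14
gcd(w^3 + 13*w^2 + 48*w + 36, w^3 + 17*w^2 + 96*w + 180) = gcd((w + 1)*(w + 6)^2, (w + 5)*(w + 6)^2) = w^2 + 12*w + 36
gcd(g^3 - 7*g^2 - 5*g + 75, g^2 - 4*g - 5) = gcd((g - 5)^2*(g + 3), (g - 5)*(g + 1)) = g - 5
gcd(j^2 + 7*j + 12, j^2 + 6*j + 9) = j + 3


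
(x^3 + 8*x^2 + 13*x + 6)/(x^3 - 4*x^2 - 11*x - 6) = (x + 6)/(x - 6)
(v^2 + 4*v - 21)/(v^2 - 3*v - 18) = (-v^2 - 4*v + 21)/(-v^2 + 3*v + 18)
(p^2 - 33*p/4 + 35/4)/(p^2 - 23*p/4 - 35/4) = (4*p - 5)/(4*p + 5)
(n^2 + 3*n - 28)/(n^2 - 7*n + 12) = (n + 7)/(n - 3)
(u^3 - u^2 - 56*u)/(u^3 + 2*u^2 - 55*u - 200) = u*(u + 7)/(u^2 + 10*u + 25)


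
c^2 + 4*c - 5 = (c - 1)*(c + 5)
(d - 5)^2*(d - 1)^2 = d^4 - 12*d^3 + 46*d^2 - 60*d + 25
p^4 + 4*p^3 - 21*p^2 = p^2*(p - 3)*(p + 7)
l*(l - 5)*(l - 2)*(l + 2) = l^4 - 5*l^3 - 4*l^2 + 20*l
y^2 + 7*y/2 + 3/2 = (y + 1/2)*(y + 3)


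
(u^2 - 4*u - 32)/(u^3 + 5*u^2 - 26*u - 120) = (u - 8)/(u^2 + u - 30)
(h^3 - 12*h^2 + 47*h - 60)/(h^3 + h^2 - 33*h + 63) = (h^2 - 9*h + 20)/(h^2 + 4*h - 21)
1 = 1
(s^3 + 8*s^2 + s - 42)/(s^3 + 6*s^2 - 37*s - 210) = (s^2 + s - 6)/(s^2 - s - 30)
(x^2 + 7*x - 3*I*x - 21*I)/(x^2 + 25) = (x^2 + x*(7 - 3*I) - 21*I)/(x^2 + 25)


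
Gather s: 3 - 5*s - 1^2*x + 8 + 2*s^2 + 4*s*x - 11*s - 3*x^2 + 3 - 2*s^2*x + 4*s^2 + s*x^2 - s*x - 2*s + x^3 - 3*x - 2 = s^2*(6 - 2*x) + s*(x^2 + 3*x - 18) + x^3 - 3*x^2 - 4*x + 12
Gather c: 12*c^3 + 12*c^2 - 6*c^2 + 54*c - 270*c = 12*c^3 + 6*c^2 - 216*c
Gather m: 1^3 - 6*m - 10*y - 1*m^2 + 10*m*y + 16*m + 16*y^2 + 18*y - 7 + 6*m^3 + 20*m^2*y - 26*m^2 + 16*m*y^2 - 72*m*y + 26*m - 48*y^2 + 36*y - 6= 6*m^3 + m^2*(20*y - 27) + m*(16*y^2 - 62*y + 36) - 32*y^2 + 44*y - 12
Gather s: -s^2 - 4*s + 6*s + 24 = -s^2 + 2*s + 24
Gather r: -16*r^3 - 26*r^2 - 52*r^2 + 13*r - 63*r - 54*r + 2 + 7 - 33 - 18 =-16*r^3 - 78*r^2 - 104*r - 42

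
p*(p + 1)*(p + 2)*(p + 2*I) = p^4 + 3*p^3 + 2*I*p^3 + 2*p^2 + 6*I*p^2 + 4*I*p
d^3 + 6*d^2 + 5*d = d*(d + 1)*(d + 5)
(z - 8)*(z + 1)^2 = z^3 - 6*z^2 - 15*z - 8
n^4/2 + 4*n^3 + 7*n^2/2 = n^2*(n/2 + 1/2)*(n + 7)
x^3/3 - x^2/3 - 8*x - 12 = (x/3 + 1)*(x - 6)*(x + 2)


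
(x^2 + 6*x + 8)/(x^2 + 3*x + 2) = (x + 4)/(x + 1)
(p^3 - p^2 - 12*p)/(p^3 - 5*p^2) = (p^2 - p - 12)/(p*(p - 5))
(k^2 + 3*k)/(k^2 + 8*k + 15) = k/(k + 5)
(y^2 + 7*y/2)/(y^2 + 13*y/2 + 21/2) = y/(y + 3)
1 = 1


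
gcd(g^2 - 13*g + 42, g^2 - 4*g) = 1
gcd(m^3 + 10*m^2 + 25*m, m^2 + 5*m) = m^2 + 5*m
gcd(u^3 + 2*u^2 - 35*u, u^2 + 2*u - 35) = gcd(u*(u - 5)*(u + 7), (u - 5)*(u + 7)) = u^2 + 2*u - 35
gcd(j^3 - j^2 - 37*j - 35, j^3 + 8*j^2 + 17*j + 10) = j^2 + 6*j + 5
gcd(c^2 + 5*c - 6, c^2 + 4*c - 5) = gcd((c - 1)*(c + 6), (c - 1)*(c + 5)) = c - 1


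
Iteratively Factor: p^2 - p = (p)*(p - 1)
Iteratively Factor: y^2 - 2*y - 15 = (y - 5)*(y + 3)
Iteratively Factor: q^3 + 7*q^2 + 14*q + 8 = (q + 2)*(q^2 + 5*q + 4) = (q + 1)*(q + 2)*(q + 4)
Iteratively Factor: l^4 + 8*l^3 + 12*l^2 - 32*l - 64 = (l + 4)*(l^3 + 4*l^2 - 4*l - 16) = (l - 2)*(l + 4)*(l^2 + 6*l + 8) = (l - 2)*(l + 4)^2*(l + 2)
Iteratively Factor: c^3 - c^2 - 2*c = (c - 2)*(c^2 + c) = (c - 2)*(c + 1)*(c)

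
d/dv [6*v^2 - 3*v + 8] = 12*v - 3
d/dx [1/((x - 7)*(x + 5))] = 2*(1 - x)/(x^4 - 4*x^3 - 66*x^2 + 140*x + 1225)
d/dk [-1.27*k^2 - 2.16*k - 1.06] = -2.54*k - 2.16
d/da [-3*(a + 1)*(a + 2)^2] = 3*(-3*a - 4)*(a + 2)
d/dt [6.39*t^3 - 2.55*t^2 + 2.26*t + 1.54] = 19.17*t^2 - 5.1*t + 2.26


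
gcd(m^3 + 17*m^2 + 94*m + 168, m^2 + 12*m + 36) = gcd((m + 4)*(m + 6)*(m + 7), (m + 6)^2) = m + 6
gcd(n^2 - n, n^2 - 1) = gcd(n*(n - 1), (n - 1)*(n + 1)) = n - 1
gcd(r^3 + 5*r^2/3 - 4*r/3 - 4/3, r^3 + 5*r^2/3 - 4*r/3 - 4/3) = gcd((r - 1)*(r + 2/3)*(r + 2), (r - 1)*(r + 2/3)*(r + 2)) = r^3 + 5*r^2/3 - 4*r/3 - 4/3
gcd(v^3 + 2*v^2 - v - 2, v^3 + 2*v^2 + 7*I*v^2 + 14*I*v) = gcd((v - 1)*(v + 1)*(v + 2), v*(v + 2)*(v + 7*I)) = v + 2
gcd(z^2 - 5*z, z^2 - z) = z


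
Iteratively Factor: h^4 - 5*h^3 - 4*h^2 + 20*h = (h - 5)*(h^3 - 4*h) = (h - 5)*(h + 2)*(h^2 - 2*h) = h*(h - 5)*(h + 2)*(h - 2)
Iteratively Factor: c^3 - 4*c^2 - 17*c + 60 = (c + 4)*(c^2 - 8*c + 15) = (c - 5)*(c + 4)*(c - 3)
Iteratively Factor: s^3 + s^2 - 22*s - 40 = (s - 5)*(s^2 + 6*s + 8) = (s - 5)*(s + 4)*(s + 2)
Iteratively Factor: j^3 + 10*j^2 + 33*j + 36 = (j + 4)*(j^2 + 6*j + 9) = (j + 3)*(j + 4)*(j + 3)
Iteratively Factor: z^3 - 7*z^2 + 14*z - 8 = (z - 4)*(z^2 - 3*z + 2) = (z - 4)*(z - 1)*(z - 2)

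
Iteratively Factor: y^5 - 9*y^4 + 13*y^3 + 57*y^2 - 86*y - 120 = (y - 5)*(y^4 - 4*y^3 - 7*y^2 + 22*y + 24) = (y - 5)*(y + 1)*(y^3 - 5*y^2 - 2*y + 24) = (y - 5)*(y + 1)*(y + 2)*(y^2 - 7*y + 12) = (y - 5)*(y - 3)*(y + 1)*(y + 2)*(y - 4)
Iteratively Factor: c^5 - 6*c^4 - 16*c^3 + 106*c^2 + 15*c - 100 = (c + 1)*(c^4 - 7*c^3 - 9*c^2 + 115*c - 100) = (c - 5)*(c + 1)*(c^3 - 2*c^2 - 19*c + 20) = (c - 5)*(c - 1)*(c + 1)*(c^2 - c - 20) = (c - 5)*(c - 1)*(c + 1)*(c + 4)*(c - 5)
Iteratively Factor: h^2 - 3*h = (h)*(h - 3)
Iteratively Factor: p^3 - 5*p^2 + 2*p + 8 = (p - 2)*(p^2 - 3*p - 4) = (p - 2)*(p + 1)*(p - 4)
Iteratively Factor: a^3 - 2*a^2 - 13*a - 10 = (a + 2)*(a^2 - 4*a - 5) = (a - 5)*(a + 2)*(a + 1)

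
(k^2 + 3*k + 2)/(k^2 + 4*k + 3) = (k + 2)/(k + 3)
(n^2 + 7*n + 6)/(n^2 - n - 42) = (n + 1)/(n - 7)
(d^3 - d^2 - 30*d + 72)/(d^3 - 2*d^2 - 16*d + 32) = (d^2 + 3*d - 18)/(d^2 + 2*d - 8)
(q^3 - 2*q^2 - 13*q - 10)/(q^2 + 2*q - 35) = (q^2 + 3*q + 2)/(q + 7)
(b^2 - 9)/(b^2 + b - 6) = (b - 3)/(b - 2)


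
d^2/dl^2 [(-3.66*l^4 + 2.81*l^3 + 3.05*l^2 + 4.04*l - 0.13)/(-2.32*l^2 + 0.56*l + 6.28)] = (39.3991680000001*l^6 - 28.5304320000001*l^5 - 313.06176*l^4 + 70.8853120000001*l^3 + 1410.415872*l^2 - 1019.111904*l - 208.288864)/(12.487168*l^6 - 9.042432*l^5 - 99.22176*l^4 + 48.77824*l^3 + 268.58304*l^2 - 66.256512*l - 247.673152)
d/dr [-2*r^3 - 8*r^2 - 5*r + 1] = -6*r^2 - 16*r - 5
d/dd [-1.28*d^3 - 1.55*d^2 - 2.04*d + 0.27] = -3.84*d^2 - 3.1*d - 2.04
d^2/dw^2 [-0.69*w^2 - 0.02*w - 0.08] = -1.38000000000000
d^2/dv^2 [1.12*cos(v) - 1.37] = -1.12*cos(v)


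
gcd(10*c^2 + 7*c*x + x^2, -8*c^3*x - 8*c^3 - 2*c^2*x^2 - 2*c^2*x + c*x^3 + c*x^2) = 2*c + x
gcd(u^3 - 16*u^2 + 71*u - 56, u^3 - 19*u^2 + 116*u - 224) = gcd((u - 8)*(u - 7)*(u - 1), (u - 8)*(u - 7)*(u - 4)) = u^2 - 15*u + 56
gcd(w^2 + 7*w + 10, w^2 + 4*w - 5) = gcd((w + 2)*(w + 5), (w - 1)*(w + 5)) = w + 5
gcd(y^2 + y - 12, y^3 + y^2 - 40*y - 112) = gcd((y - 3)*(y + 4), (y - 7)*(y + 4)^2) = y + 4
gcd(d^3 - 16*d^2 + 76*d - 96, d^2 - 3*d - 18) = d - 6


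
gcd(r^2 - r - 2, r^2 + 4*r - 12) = r - 2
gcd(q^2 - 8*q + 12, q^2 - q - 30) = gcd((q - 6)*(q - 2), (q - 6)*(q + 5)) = q - 6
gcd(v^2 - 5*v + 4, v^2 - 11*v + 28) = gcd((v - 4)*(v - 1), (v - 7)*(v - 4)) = v - 4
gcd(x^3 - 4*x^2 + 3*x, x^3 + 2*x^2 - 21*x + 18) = x^2 - 4*x + 3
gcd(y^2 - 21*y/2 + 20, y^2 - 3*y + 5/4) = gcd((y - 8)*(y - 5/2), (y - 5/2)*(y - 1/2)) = y - 5/2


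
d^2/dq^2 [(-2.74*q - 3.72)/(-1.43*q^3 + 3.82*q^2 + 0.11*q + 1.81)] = (33.618156*q^5 + 1.47919200000004*q^4 - 244.305596*q^3 + 407.294736*q^2 - 46.519728*q - 52.442692)/(2.924207*q^9 - 23.434554*q^8 + 61.926579*q^7 - 63.241459*q^6 + 54.560253*q^5 - 77.66712*q^4 + 9.489766*q^3 - 37.609809*q^2 - 1.081113*q - 5.929741)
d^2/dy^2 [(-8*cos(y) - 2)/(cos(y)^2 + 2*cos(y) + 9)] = 8*(18*(1 - cos(2*y))^2*cos(y) - 2*(1 - cos(2*y))^2 + 689*cos(y) - 118*cos(2*y) - 93*cos(3*y) - 4*cos(5*y) + 198)/(4*cos(y) + cos(2*y) + 19)^3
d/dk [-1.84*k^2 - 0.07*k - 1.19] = -3.68*k - 0.07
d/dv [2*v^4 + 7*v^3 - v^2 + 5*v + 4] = 8*v^3 + 21*v^2 - 2*v + 5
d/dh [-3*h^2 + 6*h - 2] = 6 - 6*h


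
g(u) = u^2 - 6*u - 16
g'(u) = 2*u - 6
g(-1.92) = -0.79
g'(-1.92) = -9.84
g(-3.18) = 13.19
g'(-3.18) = -12.36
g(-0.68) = -11.46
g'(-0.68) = -7.36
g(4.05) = -23.90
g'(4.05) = 2.10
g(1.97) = -23.94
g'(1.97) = -2.06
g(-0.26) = -14.37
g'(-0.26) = -6.52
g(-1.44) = -5.29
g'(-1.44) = -8.88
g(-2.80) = 8.64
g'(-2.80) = -11.60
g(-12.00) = 200.00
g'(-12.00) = -30.00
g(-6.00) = 56.00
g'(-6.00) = -18.00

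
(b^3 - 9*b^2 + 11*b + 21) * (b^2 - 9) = b^5 - 9*b^4 + 2*b^3 + 102*b^2 - 99*b - 189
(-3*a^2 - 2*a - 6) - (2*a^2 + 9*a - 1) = -5*a^2 - 11*a - 5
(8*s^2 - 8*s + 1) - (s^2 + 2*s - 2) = 7*s^2 - 10*s + 3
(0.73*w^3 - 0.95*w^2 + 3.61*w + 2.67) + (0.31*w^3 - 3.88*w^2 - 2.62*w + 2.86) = 1.04*w^3 - 4.83*w^2 + 0.99*w + 5.53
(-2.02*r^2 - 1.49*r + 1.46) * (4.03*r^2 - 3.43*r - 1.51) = -8.1406*r^4 + 0.9239*r^3 + 14.0447*r^2 - 2.7579*r - 2.2046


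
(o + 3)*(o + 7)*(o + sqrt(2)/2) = o^3 + sqrt(2)*o^2/2 + 10*o^2 + 5*sqrt(2)*o + 21*o + 21*sqrt(2)/2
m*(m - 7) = m^2 - 7*m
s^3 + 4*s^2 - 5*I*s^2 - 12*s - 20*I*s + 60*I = (s - 2)*(s + 6)*(s - 5*I)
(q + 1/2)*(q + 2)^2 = q^3 + 9*q^2/2 + 6*q + 2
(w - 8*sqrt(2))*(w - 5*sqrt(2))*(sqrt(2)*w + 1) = sqrt(2)*w^3 - 25*w^2 + 67*sqrt(2)*w + 80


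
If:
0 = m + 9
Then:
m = -9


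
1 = 1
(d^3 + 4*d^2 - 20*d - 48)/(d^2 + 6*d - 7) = (d^3 + 4*d^2 - 20*d - 48)/(d^2 + 6*d - 7)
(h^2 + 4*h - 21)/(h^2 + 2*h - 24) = (h^2 + 4*h - 21)/(h^2 + 2*h - 24)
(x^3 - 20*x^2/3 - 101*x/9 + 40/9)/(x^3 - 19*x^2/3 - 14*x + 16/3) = (x + 5/3)/(x + 2)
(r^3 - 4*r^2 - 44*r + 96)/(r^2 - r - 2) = (r^2 - 2*r - 48)/(r + 1)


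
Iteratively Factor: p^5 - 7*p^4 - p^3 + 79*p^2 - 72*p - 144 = (p + 1)*(p^4 - 8*p^3 + 7*p^2 + 72*p - 144) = (p - 4)*(p + 1)*(p^3 - 4*p^2 - 9*p + 36) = (p - 4)*(p + 1)*(p + 3)*(p^2 - 7*p + 12) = (p - 4)*(p - 3)*(p + 1)*(p + 3)*(p - 4)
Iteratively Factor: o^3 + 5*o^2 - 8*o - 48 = (o + 4)*(o^2 + o - 12) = (o - 3)*(o + 4)*(o + 4)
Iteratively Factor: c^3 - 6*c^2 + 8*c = (c)*(c^2 - 6*c + 8) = c*(c - 4)*(c - 2)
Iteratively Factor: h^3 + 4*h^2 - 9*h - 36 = (h - 3)*(h^2 + 7*h + 12) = (h - 3)*(h + 3)*(h + 4)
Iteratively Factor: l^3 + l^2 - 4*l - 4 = (l - 2)*(l^2 + 3*l + 2) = (l - 2)*(l + 1)*(l + 2)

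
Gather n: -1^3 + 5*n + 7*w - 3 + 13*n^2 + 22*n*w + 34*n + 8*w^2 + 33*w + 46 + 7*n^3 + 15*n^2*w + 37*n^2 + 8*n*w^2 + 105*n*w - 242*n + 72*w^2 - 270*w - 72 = 7*n^3 + n^2*(15*w + 50) + n*(8*w^2 + 127*w - 203) + 80*w^2 - 230*w - 30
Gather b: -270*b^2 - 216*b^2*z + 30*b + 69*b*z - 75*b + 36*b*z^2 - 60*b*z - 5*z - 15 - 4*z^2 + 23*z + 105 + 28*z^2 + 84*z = b^2*(-216*z - 270) + b*(36*z^2 + 9*z - 45) + 24*z^2 + 102*z + 90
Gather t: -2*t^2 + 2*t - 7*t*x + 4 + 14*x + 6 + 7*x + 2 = -2*t^2 + t*(2 - 7*x) + 21*x + 12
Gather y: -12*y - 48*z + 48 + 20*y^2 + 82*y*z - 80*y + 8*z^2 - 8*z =20*y^2 + y*(82*z - 92) + 8*z^2 - 56*z + 48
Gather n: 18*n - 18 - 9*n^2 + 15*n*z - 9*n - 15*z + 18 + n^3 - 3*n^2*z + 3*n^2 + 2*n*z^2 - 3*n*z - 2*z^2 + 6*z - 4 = n^3 + n^2*(-3*z - 6) + n*(2*z^2 + 12*z + 9) - 2*z^2 - 9*z - 4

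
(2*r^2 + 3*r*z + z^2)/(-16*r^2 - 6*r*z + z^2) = (r + z)/(-8*r + z)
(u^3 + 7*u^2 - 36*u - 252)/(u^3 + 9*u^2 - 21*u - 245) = (u^2 - 36)/(u^2 + 2*u - 35)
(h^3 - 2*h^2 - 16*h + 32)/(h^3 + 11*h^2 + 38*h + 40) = (h^2 - 6*h + 8)/(h^2 + 7*h + 10)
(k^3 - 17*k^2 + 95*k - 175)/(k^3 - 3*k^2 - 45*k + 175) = (k - 7)/(k + 7)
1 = 1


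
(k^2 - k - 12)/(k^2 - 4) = (k^2 - k - 12)/(k^2 - 4)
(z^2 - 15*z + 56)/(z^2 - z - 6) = (-z^2 + 15*z - 56)/(-z^2 + z + 6)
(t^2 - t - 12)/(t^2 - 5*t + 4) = (t + 3)/(t - 1)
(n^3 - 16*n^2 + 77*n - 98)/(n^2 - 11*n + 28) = (n^2 - 9*n + 14)/(n - 4)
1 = 1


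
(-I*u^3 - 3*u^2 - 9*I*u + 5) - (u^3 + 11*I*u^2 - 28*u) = -u^3 - I*u^3 - 3*u^2 - 11*I*u^2 + 28*u - 9*I*u + 5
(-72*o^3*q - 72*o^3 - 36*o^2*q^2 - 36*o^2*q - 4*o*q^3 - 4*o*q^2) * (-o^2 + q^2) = 72*o^5*q + 72*o^5 + 36*o^4*q^2 + 36*o^4*q - 68*o^3*q^3 - 68*o^3*q^2 - 36*o^2*q^4 - 36*o^2*q^3 - 4*o*q^5 - 4*o*q^4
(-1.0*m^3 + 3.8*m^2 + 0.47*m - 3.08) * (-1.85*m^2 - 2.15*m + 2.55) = 1.85*m^5 - 4.88*m^4 - 11.5895*m^3 + 14.3775*m^2 + 7.8205*m - 7.854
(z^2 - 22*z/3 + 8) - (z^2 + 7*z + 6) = 2 - 43*z/3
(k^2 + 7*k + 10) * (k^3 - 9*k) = k^5 + 7*k^4 + k^3 - 63*k^2 - 90*k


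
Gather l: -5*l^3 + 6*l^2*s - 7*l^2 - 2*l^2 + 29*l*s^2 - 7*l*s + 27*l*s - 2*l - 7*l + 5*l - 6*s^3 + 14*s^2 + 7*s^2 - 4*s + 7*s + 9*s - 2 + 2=-5*l^3 + l^2*(6*s - 9) + l*(29*s^2 + 20*s - 4) - 6*s^3 + 21*s^2 + 12*s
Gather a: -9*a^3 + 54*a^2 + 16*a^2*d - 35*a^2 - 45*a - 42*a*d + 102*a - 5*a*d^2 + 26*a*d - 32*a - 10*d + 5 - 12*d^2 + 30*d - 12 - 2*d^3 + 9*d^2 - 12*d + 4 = -9*a^3 + a^2*(16*d + 19) + a*(-5*d^2 - 16*d + 25) - 2*d^3 - 3*d^2 + 8*d - 3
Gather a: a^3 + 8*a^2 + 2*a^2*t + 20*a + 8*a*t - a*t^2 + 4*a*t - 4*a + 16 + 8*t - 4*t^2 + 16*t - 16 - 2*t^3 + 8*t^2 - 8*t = a^3 + a^2*(2*t + 8) + a*(-t^2 + 12*t + 16) - 2*t^3 + 4*t^2 + 16*t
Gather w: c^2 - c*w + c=c^2 - c*w + c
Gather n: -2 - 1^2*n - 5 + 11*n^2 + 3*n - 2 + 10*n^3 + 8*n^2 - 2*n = 10*n^3 + 19*n^2 - 9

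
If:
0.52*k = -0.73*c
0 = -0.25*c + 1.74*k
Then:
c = 0.00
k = 0.00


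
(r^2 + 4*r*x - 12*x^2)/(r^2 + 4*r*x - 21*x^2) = (r^2 + 4*r*x - 12*x^2)/(r^2 + 4*r*x - 21*x^2)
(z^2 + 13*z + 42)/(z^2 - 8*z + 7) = (z^2 + 13*z + 42)/(z^2 - 8*z + 7)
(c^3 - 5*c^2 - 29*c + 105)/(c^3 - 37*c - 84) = (c^2 + 2*c - 15)/(c^2 + 7*c + 12)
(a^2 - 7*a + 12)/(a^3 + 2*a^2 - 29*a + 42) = (a - 4)/(a^2 + 5*a - 14)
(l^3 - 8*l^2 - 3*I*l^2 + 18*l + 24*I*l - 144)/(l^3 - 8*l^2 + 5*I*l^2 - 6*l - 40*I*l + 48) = (l - 6*I)/(l + 2*I)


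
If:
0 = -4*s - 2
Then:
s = -1/2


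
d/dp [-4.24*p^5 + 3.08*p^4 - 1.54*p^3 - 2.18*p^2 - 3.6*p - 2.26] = -21.2*p^4 + 12.32*p^3 - 4.62*p^2 - 4.36*p - 3.6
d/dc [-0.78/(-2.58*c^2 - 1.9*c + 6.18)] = (-4.0248*c - 1.482)/(2.58*c^2 + 1.9*c - 6.18)^2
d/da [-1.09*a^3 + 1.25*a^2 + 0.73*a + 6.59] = -3.27*a^2 + 2.5*a + 0.73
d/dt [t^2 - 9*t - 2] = 2*t - 9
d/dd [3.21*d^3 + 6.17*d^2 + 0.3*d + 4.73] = 9.63*d^2 + 12.34*d + 0.3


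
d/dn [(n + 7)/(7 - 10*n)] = 77/(10*n - 7)^2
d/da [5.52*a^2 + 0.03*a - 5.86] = 11.04*a + 0.03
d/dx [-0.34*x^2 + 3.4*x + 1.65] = 3.4 - 0.68*x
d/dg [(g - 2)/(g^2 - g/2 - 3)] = -4/(4*g^2 + 12*g + 9)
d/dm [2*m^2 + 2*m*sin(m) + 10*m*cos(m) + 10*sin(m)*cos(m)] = -10*m*sin(m) + 2*m*cos(m) + 4*m + 2*sin(m) + 10*cos(m) + 10*cos(2*m)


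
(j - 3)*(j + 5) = j^2 + 2*j - 15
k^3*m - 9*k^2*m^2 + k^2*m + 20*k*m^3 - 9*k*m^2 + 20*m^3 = (k - 5*m)*(k - 4*m)*(k*m + m)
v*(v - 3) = v^2 - 3*v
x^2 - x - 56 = (x - 8)*(x + 7)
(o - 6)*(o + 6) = o^2 - 36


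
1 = 1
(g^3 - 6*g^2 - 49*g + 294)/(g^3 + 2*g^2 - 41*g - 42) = (g - 7)/(g + 1)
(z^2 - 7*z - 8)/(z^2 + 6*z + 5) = (z - 8)/(z + 5)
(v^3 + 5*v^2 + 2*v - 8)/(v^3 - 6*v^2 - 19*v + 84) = (v^2 + v - 2)/(v^2 - 10*v + 21)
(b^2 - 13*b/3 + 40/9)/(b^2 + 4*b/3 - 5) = (b - 8/3)/(b + 3)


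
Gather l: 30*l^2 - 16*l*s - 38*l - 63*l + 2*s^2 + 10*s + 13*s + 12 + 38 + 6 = 30*l^2 + l*(-16*s - 101) + 2*s^2 + 23*s + 56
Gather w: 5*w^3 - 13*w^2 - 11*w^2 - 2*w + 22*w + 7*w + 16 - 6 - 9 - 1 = 5*w^3 - 24*w^2 + 27*w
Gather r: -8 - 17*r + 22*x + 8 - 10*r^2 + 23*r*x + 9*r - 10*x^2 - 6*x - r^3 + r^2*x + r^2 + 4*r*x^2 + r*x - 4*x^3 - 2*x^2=-r^3 + r^2*(x - 9) + r*(4*x^2 + 24*x - 8) - 4*x^3 - 12*x^2 + 16*x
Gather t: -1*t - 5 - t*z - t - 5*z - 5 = t*(-z - 2) - 5*z - 10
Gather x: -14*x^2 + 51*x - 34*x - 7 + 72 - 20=-14*x^2 + 17*x + 45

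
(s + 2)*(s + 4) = s^2 + 6*s + 8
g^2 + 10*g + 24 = (g + 4)*(g + 6)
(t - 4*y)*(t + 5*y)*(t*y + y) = t^3*y + t^2*y^2 + t^2*y - 20*t*y^3 + t*y^2 - 20*y^3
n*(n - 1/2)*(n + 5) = n^3 + 9*n^2/2 - 5*n/2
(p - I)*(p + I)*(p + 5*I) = p^3 + 5*I*p^2 + p + 5*I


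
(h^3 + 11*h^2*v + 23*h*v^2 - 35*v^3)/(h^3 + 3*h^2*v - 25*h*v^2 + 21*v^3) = (-h - 5*v)/(-h + 3*v)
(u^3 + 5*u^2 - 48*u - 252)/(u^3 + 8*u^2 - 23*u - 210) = (u^2 - u - 42)/(u^2 + 2*u - 35)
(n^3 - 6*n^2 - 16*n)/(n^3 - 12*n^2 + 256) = n*(n + 2)/(n^2 - 4*n - 32)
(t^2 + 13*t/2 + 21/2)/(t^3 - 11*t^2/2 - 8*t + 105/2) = (2*t + 7)/(2*t^2 - 17*t + 35)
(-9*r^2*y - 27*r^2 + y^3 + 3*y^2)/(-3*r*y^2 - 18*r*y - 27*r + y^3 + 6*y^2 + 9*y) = (3*r + y)/(y + 3)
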